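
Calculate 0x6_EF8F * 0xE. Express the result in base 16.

0x6119D2

Multiply each base-16 digit by 14, carrying:
  F×14 = 210 → write 2 carry 13
  8×14+13 = 125 → write D carry 7
  F×14+7 = 217 → write 9 carry 13
  E×14+13 = 209 → write 1 carry 13
  6×14+13 = 97 → write 1 carry 6
  remaining carry: 6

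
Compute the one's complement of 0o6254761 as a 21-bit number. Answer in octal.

0o1523016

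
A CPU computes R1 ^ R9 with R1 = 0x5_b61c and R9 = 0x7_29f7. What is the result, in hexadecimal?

0x29feb

XOR each hex digit independently (no carries):
  5^7=2, b^2=9, 6^9=f, 1^f=e, c^7=b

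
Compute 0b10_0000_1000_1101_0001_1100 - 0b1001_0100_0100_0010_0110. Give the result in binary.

Subtract column by column in base 2:
  0-0 → 0
  0-1 → 1 (borrow)
  1-1-1 → 1 (borrow)
  1-0-1 → 0
  1-0 → 1
  0-1 → 1 (borrow)
  0-0-1 → 1 (borrow)
  0-0-1 → 1 (borrow)
  1-0-1 → 0
  0-0 → 0
  1-1 → 0
  1-0 → 1
  0-0 → 0
  0-0 → 0
  0-1 → 1 (borrow)
  1-0-1 → 0
  0-1 → 1 (borrow)
  0-0-1 → 1 (borrow)
  0-0-1 → 1 (borrow)
  0-1-1 → 0 (borrow)
  0-0-1 → 1 (borrow)
  1-0-1 → 0

0b101110100100011110110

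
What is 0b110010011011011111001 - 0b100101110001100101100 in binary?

0b1100101001111001101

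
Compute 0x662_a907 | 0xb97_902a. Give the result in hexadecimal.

0xff7b92f

OR each hex digit independently (no carries):
  6|b=f, 6|9=f, 2|7=7, a|9=b, 9|0=9, 0|2=2, 7|a=f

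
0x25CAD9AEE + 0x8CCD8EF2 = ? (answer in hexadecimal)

0x2E97B29E0

Add column by column in base 16, right to left:
  E+2 = 0 carry 1
  E+F+1 = E carry 1
  A+E+1 = 9 carry 1
  9+8+1 = 2 carry 1
  D+D+1 = B carry 1
  A+C+1 = 7 carry 1
  C+C+1 = 9 carry 1
  5+8+1 = E
  2+0 = 2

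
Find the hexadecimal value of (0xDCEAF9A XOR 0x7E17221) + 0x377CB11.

0xDA7A8CC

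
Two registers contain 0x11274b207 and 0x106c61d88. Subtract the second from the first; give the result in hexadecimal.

Subtract column by column in base 16:
  7-8 → f (borrow)
  0-8-1 → 7 (borrow)
  2-d-1 → 4 (borrow)
  b-1-1 → 9
  4-6 → e (borrow)
  7-c-1 → a (borrow)
  2-6-1 → b (borrow)
  1-0-1 → 0
  1-1 → 0

0xbae947f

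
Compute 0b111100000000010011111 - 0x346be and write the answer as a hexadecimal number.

0x1ab9e1

0b111100000000010011111 = 0x1e009f in hexadecimal.
Subtract column by column in base 16:
  f-e → 1
  9-b → e (borrow)
  0-6-1 → 9 (borrow)
  0-4-1 → b (borrow)
  e-3-1 → a
  1-0 → 1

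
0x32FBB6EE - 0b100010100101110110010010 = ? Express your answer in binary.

0b110010011100010101100101011100

0x32FBB6EE = 0b110010111110111011011011101110 in binary.
Subtract column by column in base 2:
  0-0 → 0
  1-1 → 0
  1-0 → 1
  1-0 → 1
  0-1 → 1 (borrow)
  1-0-1 → 0
  1-0 → 1
  1-1 → 0
  0-1 → 1 (borrow)
  1-0-1 → 0
  1-1 → 0
  0-1 → 1 (borrow)
  1-1-1 → 1 (borrow)
  1-0-1 → 0
  0-1 → 1 (borrow)
  1-0-1 → 0
  1-0 → 1
  1-1 → 0
  0-0 → 0
  1-1 → 0
  1-0 → 1
  1-0 → 1
  1-0 → 1
  1-1 → 0
  0-0 → 0
  1-0 → 1
  0-0 → 0
  0-0 → 0
  1-0 → 1
  1-0 → 1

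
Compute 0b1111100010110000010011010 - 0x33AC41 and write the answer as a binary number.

0b1101111011011010001011001

0x33AC41 = 0b1100111010110001000001 in binary.
Subtract column by column in base 2:
  0-1 → 1 (borrow)
  1-0-1 → 0
  0-0 → 0
  1-0 → 1
  1-0 → 1
  0-0 → 0
  0-1 → 1 (borrow)
  1-0-1 → 0
  0-0 → 0
  0-0 → 0
  0-1 → 1 (borrow)
  0-1-1 → 0 (borrow)
  0-0-1 → 1 (borrow)
  1-1-1 → 1 (borrow)
  1-0-1 → 0
  0-1 → 1 (borrow)
  1-1-1 → 1 (borrow)
  0-1-1 → 0 (borrow)
  0-0-1 → 1 (borrow)
  0-0-1 → 1 (borrow)
  1-1-1 → 1 (borrow)
  1-1-1 → 1 (borrow)
  1-0-1 → 0
  1-0 → 1
  1-0 → 1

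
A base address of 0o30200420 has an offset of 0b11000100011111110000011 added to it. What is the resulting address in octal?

0o60640223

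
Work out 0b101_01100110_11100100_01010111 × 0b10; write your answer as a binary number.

0b1010110011011100100010101110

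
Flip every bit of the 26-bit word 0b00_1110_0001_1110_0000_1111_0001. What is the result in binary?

0b11000111100001111100001110

Invert each bit: 00111000011110000011110001 → 11000111100001111100001110.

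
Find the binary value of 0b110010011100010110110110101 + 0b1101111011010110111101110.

0b1000000010111101101110100011

Add column by column in base 2, right to left:
  1+0 = 1
  0+1 = 1
  1+1 = 0 carry 1
  0+1+1 = 0 carry 1
  1+0+1 = 0 carry 1
  1+1+1 = 1 carry 1
  0+1+1 = 0 carry 1
  1+1+1 = 1 carry 1
  1+1+1 = 1 carry 1
  0+0+1 = 1
  1+1 = 0 carry 1
  1+1+1 = 1 carry 1
  0+0+1 = 1
  1+1 = 0 carry 1
  0+0+1 = 1
  0+1 = 1
  0+1 = 1
  1+0 = 1
  1+1 = 0 carry 1
  1+1+1 = 1 carry 1
  0+1+1 = 0 carry 1
  0+1+1 = 0 carry 1
  1+0+1 = 0 carry 1
  0+1+1 = 0 carry 1
  0+1+1 = 0 carry 1
  1+0+1 = 0 carry 1
  1+0+1 = 0 carry 1
  final carry 1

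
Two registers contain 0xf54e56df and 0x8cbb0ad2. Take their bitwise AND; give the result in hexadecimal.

0x840a02d2

AND each hex digit independently (no carries):
  f&8=8, 5&c=4, 4&b=0, e&b=a, 5&0=0, 6&a=2, d&d=d, f&2=2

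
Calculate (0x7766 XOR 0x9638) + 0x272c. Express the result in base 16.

First 0x7766 XOR 0x9638 = 0xe15e.
Add column by column in base 16, right to left:
  e+c = a carry 1
  5+2+1 = 8
  1+7 = 8
  e+2 = 0 carry 1
  final carry 1

0x1088a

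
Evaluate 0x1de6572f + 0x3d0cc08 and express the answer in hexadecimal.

0x21b72337

Add column by column in base 16, right to left:
  f+8 = 7 carry 1
  2+0+1 = 3
  7+c = 3 carry 1
  5+c+1 = 2 carry 1
  6+0+1 = 7
  e+d = b carry 1
  d+3+1 = 1 carry 1
  1+0+1 = 2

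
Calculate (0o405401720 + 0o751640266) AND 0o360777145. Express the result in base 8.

0o340242004

Add column by column in base 8, right to left:
  0+6 = 6
  2+6 = 0 carry 1
  7+2+1 = 2 carry 1
  1+0+1 = 2
  0+4 = 4
  4+6 = 2 carry 1
  5+1+1 = 7
  0+5 = 5
  4+7 = 3 carry 1
  final carry 1
Sum = 0o1357242206; now AND with 0o360777145:
  1&0=0, 3&3=3, 5&6=4, 7&0=0, 2&7=2, 4&7=4, 2&7=2, 2&1=0, 0&4=0, 6&5=4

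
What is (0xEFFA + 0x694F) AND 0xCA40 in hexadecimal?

Add column by column in base 16, right to left:
  A+F = 9 carry 1
  F+4+1 = 4 carry 1
  F+9+1 = 9 carry 1
  E+6+1 = 5 carry 1
  final carry 1
Sum = 0x15949; now AND with 0xCA40:
  1&0=0, 5&C=4, 9&A=8, 4&4=4, 9&0=0

0x4840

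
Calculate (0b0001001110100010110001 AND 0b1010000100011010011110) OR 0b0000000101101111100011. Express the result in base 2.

0b101101111110011

0b0001001110100010110001 AND 0b1010000100011010011110 = 0b0000000100000010010000.
Then OR with 0b0000000101101111100011.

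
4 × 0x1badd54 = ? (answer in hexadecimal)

0x6eb7550

Multiply each base-16 digit by 4, carrying:
  4×4 = 16 → write 0 carry 1
  5×4+1 = 21 → write 5 carry 1
  d×4+1 = 53 → write 5 carry 3
  d×4+3 = 55 → write 7 carry 3
  a×4+3 = 43 → write b carry 2
  b×4+2 = 46 → write e carry 2
  1×4+2 = 6 → write 6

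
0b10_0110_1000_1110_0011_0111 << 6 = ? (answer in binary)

Left shift by 6: append 6 zero bits.

0b1001101000111000110111000000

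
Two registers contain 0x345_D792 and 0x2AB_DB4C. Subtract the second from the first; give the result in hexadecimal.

0x99FC46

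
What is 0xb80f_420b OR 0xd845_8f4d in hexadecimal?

0xf84fcf4f

OR each hex digit independently (no carries):
  b|d=f, 8|8=8, 0|4=4, f|5=f, 4|8=c, 2|f=f, 0|4=4, b|d=f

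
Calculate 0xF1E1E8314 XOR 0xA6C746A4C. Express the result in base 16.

0x5726AE958

XOR each hex digit independently (no carries):
  F^A=5, 1^6=7, E^C=2, 1^7=6, E^4=A, 8^6=E, 3^A=9, 1^4=5, 4^C=8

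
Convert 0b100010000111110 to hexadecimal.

0x443E

Group the bits into nibbles: 0100 0100 0011 1110 → 443E.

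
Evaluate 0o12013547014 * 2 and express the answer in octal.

0o24027316030

Multiply each base-8 digit by 2, carrying:
  4×2 = 8 → write 0 carry 1
  1×2+1 = 3 → write 3
  0×2 = 0 → write 0
  7×2 = 14 → write 6 carry 1
  4×2+1 = 9 → write 1 carry 1
  5×2+1 = 11 → write 3 carry 1
  3×2+1 = 7 → write 7
  1×2 = 2 → write 2
  0×2 = 0 → write 0
  2×2 = 4 → write 4
  1×2 = 2 → write 2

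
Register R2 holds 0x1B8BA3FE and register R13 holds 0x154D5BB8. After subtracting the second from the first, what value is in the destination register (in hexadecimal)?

0x63E4846

Subtract column by column in base 16:
  E-8 → 6
  F-B → 4
  3-B → 8 (borrow)
  A-5-1 → 4
  B-D → E (borrow)
  8-4-1 → 3
  B-5 → 6
  1-1 → 0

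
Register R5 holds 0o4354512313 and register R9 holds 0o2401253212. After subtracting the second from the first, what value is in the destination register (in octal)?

Subtract column by column in base 8:
  3-2 → 1
  1-1 → 0
  3-2 → 1
  2-3 → 7 (borrow)
  1-5-1 → 3 (borrow)
  5-2-1 → 2
  4-1 → 3
  5-0 → 5
  3-4 → 7 (borrow)
  4-2-1 → 1

0o1753237101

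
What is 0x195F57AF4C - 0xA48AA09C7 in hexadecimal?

Subtract column by column in base 16:
  C-7 → 5
  4-C → 8 (borrow)
  F-9-1 → 5
  A-0 → A
  7-A → D (borrow)
  5-A-1 → A (borrow)
  F-8-1 → 6
  5-4 → 1
  9-A → F (borrow)
  1-0-1 → 0

0xF16ADA585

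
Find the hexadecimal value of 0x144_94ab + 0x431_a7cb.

0x5763c76

Add column by column in base 16, right to left:
  b+b = 6 carry 1
  a+c+1 = 7 carry 1
  4+7+1 = c
  9+a = 3 carry 1
  4+1+1 = 6
  4+3 = 7
  1+4 = 5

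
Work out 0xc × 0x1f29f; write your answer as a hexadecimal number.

Multiply each base-16 digit by 12, carrying:
  f×12 = 180 → write 4 carry 11
  9×12+11 = 119 → write 7 carry 7
  2×12+7 = 31 → write f carry 1
  f×12+1 = 181 → write 5 carry 11
  1×12+11 = 23 → write 7 carry 1
  remaining carry: 1

0x175f74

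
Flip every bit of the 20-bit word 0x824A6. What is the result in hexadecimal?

Each hex digit d becomes F−d:
  8→7, 2→D, 4→B, A→5, 6→9

0x7DB59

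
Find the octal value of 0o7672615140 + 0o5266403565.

0o15161220725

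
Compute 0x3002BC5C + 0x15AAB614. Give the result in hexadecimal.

Add column by column in base 16, right to left:
  C+4 = 0 carry 1
  5+1+1 = 7
  C+6 = 2 carry 1
  B+B+1 = 7 carry 1
  2+A+1 = D
  0+A = A
  0+5 = 5
  3+1 = 4

0x45AD7270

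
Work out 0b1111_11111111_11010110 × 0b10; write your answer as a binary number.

Multiply each base-2 digit by 2, carrying:
  0×2 = 0 → write 0
  1×2 = 2 → write 0 carry 1
  1×2+1 = 3 → write 1 carry 1
  0×2+1 = 1 → write 1
  1×2 = 2 → write 0 carry 1
  0×2+1 = 1 → write 1
  1×2 = 2 → write 0 carry 1
  1×2+1 = 3 → write 1 carry 1
  1×2+1 = 3 → write 1 carry 1
  1×2+1 = 3 → write 1 carry 1
  1×2+1 = 3 → write 1 carry 1
  1×2+1 = 3 → write 1 carry 1
  1×2+1 = 3 → write 1 carry 1
  1×2+1 = 3 → write 1 carry 1
  1×2+1 = 3 → write 1 carry 1
  1×2+1 = 3 → write 1 carry 1
  1×2+1 = 3 → write 1 carry 1
  1×2+1 = 3 → write 1 carry 1
  1×2+1 = 3 → write 1 carry 1
  1×2+1 = 3 → write 1 carry 1
  remaining carry: 1

0b111111111111110101100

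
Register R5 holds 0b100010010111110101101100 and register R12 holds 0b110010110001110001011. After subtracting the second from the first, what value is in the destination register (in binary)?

0b11100000001100111100001

Subtract column by column in base 2:
  0-1 → 1 (borrow)
  0-1-1 → 0 (borrow)
  1-0-1 → 0
  1-1 → 0
  0-0 → 0
  1-0 → 1
  1-0 → 1
  0-1 → 1 (borrow)
  1-1-1 → 1 (borrow)
  0-1-1 → 0 (borrow)
  1-0-1 → 0
  1-0 → 1
  1-0 → 1
  1-1 → 0
  1-1 → 0
  0-0 → 0
  1-1 → 0
  0-0 → 0
  0-0 → 0
  1-1 → 0
  0-1 → 1 (borrow)
  0-0-1 → 1 (borrow)
  0-0-1 → 1 (borrow)
  1-0-1 → 0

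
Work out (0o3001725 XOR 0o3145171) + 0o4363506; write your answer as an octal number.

0o4530362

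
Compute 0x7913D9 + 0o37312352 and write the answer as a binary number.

0x7913D9 = 0b11110010001001111011001 in binary.
0o37312352 = 0b11111011001010011101010 in binary.
Add column by column in base 2, right to left:
  1+0 = 1
  0+1 = 1
  0+0 = 0
  1+1 = 0 carry 1
  1+0+1 = 0 carry 1
  0+1+1 = 0 carry 1
  1+1+1 = 1 carry 1
  1+1+1 = 1 carry 1
  1+0+1 = 0 carry 1
  1+0+1 = 0 carry 1
  0+1+1 = 0 carry 1
  0+0+1 = 1
  1+1 = 0 carry 1
  0+0+1 = 1
  0+0 = 0
  0+1 = 1
  1+1 = 0 carry 1
  0+0+1 = 1
  0+1 = 1
  1+1 = 0 carry 1
  1+1+1 = 1 carry 1
  1+1+1 = 1 carry 1
  1+1+1 = 1 carry 1
  final carry 1

0b111101101010100011000011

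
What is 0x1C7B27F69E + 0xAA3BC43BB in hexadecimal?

0x271EE43A59

Add column by column in base 16, right to left:
  E+B = 9 carry 1
  9+B+1 = 5 carry 1
  6+3+1 = A
  F+4 = 3 carry 1
  7+C+1 = 4 carry 1
  2+B+1 = E
  B+3 = E
  7+A = 1 carry 1
  C+A+1 = 7 carry 1
  1+0+1 = 2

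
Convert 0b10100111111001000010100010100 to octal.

0o2477102424

Group the bits in threes: 010 100 111 111 001 000 010 100 010 100 → 2477102424.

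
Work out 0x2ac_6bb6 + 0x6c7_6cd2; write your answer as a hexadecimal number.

0x973d888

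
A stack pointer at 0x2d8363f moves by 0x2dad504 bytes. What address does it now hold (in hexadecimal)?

0x5b30b43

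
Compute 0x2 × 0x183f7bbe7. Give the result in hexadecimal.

Multiply each base-16 digit by 2, carrying:
  7×2 = 14 → write e
  e×2 = 28 → write c carry 1
  b×2+1 = 23 → write 7 carry 1
  b×2+1 = 23 → write 7 carry 1
  7×2+1 = 15 → write f
  f×2 = 30 → write e carry 1
  3×2+1 = 7 → write 7
  8×2 = 16 → write 0 carry 1
  1×2+1 = 3 → write 3

0x307ef77ce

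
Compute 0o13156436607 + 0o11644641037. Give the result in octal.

Add column by column in base 8, right to left:
  7+7 = 6 carry 1
  0+3+1 = 4
  6+0 = 6
  6+1 = 7
  3+4 = 7
  4+6 = 2 carry 1
  6+4+1 = 3 carry 1
  5+4+1 = 2 carry 1
  1+6+1 = 0 carry 1
  3+1+1 = 5
  1+1 = 2

0o25023277646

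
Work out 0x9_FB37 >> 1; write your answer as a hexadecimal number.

0x4FD9B

1 bits is not a whole number of base-16 digits; in binary: 10011111101100110111 >> 1 = 1001111110110011011.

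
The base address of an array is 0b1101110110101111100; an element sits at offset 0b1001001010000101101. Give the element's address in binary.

0b10111000000110101001

Add column by column in base 2, right to left:
  0+1 = 1
  0+0 = 0
  1+1 = 0 carry 1
  1+1+1 = 1 carry 1
  1+0+1 = 0 carry 1
  1+1+1 = 1 carry 1
  1+0+1 = 0 carry 1
  0+0+1 = 1
  1+0 = 1
  0+0 = 0
  1+1 = 0 carry 1
  1+0+1 = 0 carry 1
  0+1+1 = 0 carry 1
  1+0+1 = 0 carry 1
  1+0+1 = 0 carry 1
  1+1+1 = 1 carry 1
  0+0+1 = 1
  1+0 = 1
  1+1 = 0 carry 1
  final carry 1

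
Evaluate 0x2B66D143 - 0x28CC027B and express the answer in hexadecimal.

0x29ACEC8

Subtract column by column in base 16:
  3-B → 8 (borrow)
  4-7-1 → C (borrow)
  1-2-1 → E (borrow)
  D-0-1 → C
  6-C → A (borrow)
  6-C-1 → 9 (borrow)
  B-8-1 → 2
  2-2 → 0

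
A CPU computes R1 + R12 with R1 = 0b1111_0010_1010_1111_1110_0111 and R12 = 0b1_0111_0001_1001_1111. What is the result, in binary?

0b111101000010000110000110

Add column by column in base 2, right to left:
  1+1 = 0 carry 1
  1+1+1 = 1 carry 1
  1+1+1 = 1 carry 1
  0+1+1 = 0 carry 1
  0+1+1 = 0 carry 1
  1+0+1 = 0 carry 1
  1+0+1 = 0 carry 1
  1+1+1 = 1 carry 1
  1+1+1 = 1 carry 1
  1+0+1 = 0 carry 1
  1+0+1 = 0 carry 1
  1+0+1 = 0 carry 1
  0+1+1 = 0 carry 1
  1+1+1 = 1 carry 1
  0+1+1 = 0 carry 1
  1+0+1 = 0 carry 1
  0+1+1 = 0 carry 1
  1+0+1 = 0 carry 1
  0+0+1 = 1
  0+0 = 0
  1+0 = 1
  1+0 = 1
  1+0 = 1
  1+0 = 1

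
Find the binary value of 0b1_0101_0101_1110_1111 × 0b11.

Multiply each base-2 digit by 3, carrying:
  1×3 = 3 → write 1 carry 1
  1×3+1 = 4 → write 0 carry 2
  1×3+2 = 5 → write 1 carry 2
  1×3+2 = 5 → write 1 carry 2
  0×3+2 = 2 → write 0 carry 1
  1×3+1 = 4 → write 0 carry 2
  1×3+2 = 5 → write 1 carry 2
  1×3+2 = 5 → write 1 carry 2
  1×3+2 = 5 → write 1 carry 2
  0×3+2 = 2 → write 0 carry 1
  1×3+1 = 4 → write 0 carry 2
  0×3+2 = 2 → write 0 carry 1
  1×3+1 = 4 → write 0 carry 2
  0×3+2 = 2 → write 0 carry 1
  1×3+1 = 4 → write 0 carry 2
  0×3+2 = 2 → write 0 carry 1
  1×3+1 = 4 → write 0 carry 2
  remaining carry: 10

0b1000000000111001101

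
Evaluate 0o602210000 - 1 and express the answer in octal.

0o602207777

The trailing 4 digits are 0, so subtracting 1 borrows through: they become 7 and the next digit up decrements.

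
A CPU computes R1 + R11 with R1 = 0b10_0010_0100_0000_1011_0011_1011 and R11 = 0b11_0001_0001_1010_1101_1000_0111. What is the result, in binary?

Add column by column in base 2, right to left:
  1+1 = 0 carry 1
  1+1+1 = 1 carry 1
  0+1+1 = 0 carry 1
  1+0+1 = 0 carry 1
  1+0+1 = 0 carry 1
  1+0+1 = 0 carry 1
  0+0+1 = 1
  0+1 = 1
  1+1 = 0 carry 1
  1+0+1 = 0 carry 1
  0+1+1 = 0 carry 1
  1+1+1 = 1 carry 1
  0+0+1 = 1
  0+1 = 1
  0+0 = 0
  0+1 = 1
  0+1 = 1
  0+0 = 0
  1+0 = 1
  0+0 = 0
  0+1 = 1
  1+0 = 1
  0+0 = 0
  0+0 = 0
  0+1 = 1
  1+1 = 0 carry 1
  final carry 1

0b101001101011011100011000010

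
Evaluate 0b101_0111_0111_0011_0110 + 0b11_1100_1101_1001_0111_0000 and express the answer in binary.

0b10000100101000010100110

Add column by column in base 2, right to left:
  0+0 = 0
  1+0 = 1
  1+0 = 1
  0+0 = 0
  1+1 = 0 carry 1
  1+1+1 = 1 carry 1
  0+1+1 = 0 carry 1
  0+0+1 = 1
  1+1 = 0 carry 1
  1+0+1 = 0 carry 1
  1+0+1 = 0 carry 1
  0+1+1 = 0 carry 1
  1+1+1 = 1 carry 1
  1+0+1 = 0 carry 1
  1+1+1 = 1 carry 1
  0+1+1 = 0 carry 1
  1+0+1 = 0 carry 1
  0+0+1 = 1
  1+1 = 0 carry 1
  0+1+1 = 0 carry 1
  0+1+1 = 0 carry 1
  0+1+1 = 0 carry 1
  final carry 1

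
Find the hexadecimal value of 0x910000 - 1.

The trailing 4 digits are 0, so subtracting 1 borrows through: they become F and the next digit up decrements.

0x90ffff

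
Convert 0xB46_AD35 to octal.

0o1321526465

Expand each hex digit to 4 bits: B=1011 4=0100 6=0110 A=1010 D=1101 3=0011 5=0101.
Group the bits in threes: 001 011 010 001 101 010 110 100 110 101 → 1321526465.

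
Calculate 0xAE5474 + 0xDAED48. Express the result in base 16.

Add column by column in base 16, right to left:
  4+8 = C
  7+4 = B
  4+D = 1 carry 1
  5+E+1 = 4 carry 1
  E+A+1 = 9 carry 1
  A+D+1 = 8 carry 1
  final carry 1

0x18941BC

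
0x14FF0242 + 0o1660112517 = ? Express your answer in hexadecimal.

0o1660112517 = 0xEC0954F in hexadecimal.
Add column by column in base 16, right to left:
  2+F = 1 carry 1
  4+4+1 = 9
  2+5 = 7
  0+9 = 9
  F+0 = F
  F+C = B carry 1
  4+E+1 = 3 carry 1
  1+0+1 = 2

0x23BF9791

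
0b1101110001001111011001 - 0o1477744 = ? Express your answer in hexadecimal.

0x3093F5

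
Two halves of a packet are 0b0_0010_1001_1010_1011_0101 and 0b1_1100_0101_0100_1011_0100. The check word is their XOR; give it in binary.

0b111101100111000000001

XOR bit by bit (1 where the bits differ):
  000101001101010110101
^ 111000101010010110100
= 111101100111000000001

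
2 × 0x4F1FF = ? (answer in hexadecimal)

Multiply each base-16 digit by 2, carrying:
  F×2 = 30 → write E carry 1
  F×2+1 = 31 → write F carry 1
  1×2+1 = 3 → write 3
  F×2 = 30 → write E carry 1
  4×2+1 = 9 → write 9

0x9E3FE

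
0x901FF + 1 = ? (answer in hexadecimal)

0x90200

The trailing 2 digits are F (max in base 16), so adding 1 cascades: they roll to 0 and the next digit up increments.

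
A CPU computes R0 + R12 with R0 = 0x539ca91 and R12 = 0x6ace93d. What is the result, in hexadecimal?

Add column by column in base 16, right to left:
  1+d = e
  9+3 = c
  a+9 = 3 carry 1
  c+e+1 = b carry 1
  9+c+1 = 6 carry 1
  3+a+1 = e
  5+6 = b

0xbe6b3ce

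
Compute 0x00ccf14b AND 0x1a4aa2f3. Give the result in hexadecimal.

0x0048a043

AND each hex digit independently (no carries):
  0&1=0, 0&a=0, c&4=4, c&a=8, f&a=a, 1&2=0, 4&f=4, b&3=3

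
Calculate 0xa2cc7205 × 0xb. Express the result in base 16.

Multiply each base-16 digit by 11, carrying:
  5×11 = 55 → write 7 carry 3
  0×11+3 = 3 → write 3
  2×11 = 22 → write 6 carry 1
  7×11+1 = 78 → write e carry 4
  c×11+4 = 136 → write 8 carry 8
  c×11+8 = 140 → write c carry 8
  2×11+8 = 30 → write e carry 1
  a×11+1 = 111 → write f carry 6
  remaining carry: 6

0x6fec8e637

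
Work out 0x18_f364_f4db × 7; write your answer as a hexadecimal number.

0xaea7c2b1fd

Multiply each base-16 digit by 7, carrying:
  b×7 = 77 → write d carry 4
  d×7+4 = 95 → write f carry 5
  4×7+5 = 33 → write 1 carry 2
  f×7+2 = 107 → write b carry 6
  4×7+6 = 34 → write 2 carry 2
  6×7+2 = 44 → write c carry 2
  3×7+2 = 23 → write 7 carry 1
  f×7+1 = 106 → write a carry 6
  8×7+6 = 62 → write e carry 3
  1×7+3 = 10 → write a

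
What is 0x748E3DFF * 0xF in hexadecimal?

Multiply each base-16 digit by 15, carrying:
  F×15 = 225 → write 1 carry 14
  F×15+14 = 239 → write F carry 14
  D×15+14 = 209 → write 1 carry 13
  3×15+13 = 58 → write A carry 3
  E×15+3 = 213 → write 5 carry 13
  8×15+13 = 133 → write 5 carry 8
  4×15+8 = 68 → write 4 carry 4
  7×15+4 = 109 → write D carry 6
  remaining carry: 6

0x6D455A1F1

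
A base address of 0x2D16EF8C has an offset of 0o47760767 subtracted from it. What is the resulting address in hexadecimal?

0x2C770D95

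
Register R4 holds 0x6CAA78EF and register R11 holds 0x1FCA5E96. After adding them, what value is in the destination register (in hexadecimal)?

0x8C74D785

Add column by column in base 16, right to left:
  F+6 = 5 carry 1
  E+9+1 = 8 carry 1
  8+E+1 = 7 carry 1
  7+5+1 = D
  A+A = 4 carry 1
  A+C+1 = 7 carry 1
  C+F+1 = C carry 1
  6+1+1 = 8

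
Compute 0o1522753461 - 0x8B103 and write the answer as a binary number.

0b1101010000110010011000101110

0o1522753461 = 0b1101010010111101011100110001 in binary.
0x8B103 = 0b10001011000100000011 in binary.
Subtract column by column in base 2:
  1-1 → 0
  0-1 → 1 (borrow)
  0-0-1 → 1 (borrow)
  0-0-1 → 1 (borrow)
  1-0-1 → 0
  1-0 → 1
  0-0 → 0
  0-0 → 0
  1-1 → 0
  1-0 → 1
  1-0 → 1
  0-0 → 0
  1-1 → 0
  0-1 → 1 (borrow)
  1-0-1 → 0
  1-1 → 0
  1-0 → 1
  1-0 → 1
  0-0 → 0
  1-1 → 0
  0-0 → 0
  0-0 → 0
  1-0 → 1
  0-0 → 0
  1-0 → 1
  0-0 → 0
  1-0 → 1
  1-0 → 1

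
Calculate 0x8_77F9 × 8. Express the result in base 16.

Multiply each base-16 digit by 8, carrying:
  9×8 = 72 → write 8 carry 4
  F×8+4 = 124 → write C carry 7
  7×8+7 = 63 → write F carry 3
  7×8+3 = 59 → write B carry 3
  8×8+3 = 67 → write 3 carry 4
  remaining carry: 4

0x43BFC8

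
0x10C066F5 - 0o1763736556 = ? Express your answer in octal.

0o74124607

0x10C066F5 = 0o2060063365 in octal.
Subtract column by column in base 8:
  5-6 → 7 (borrow)
  6-5-1 → 0
  3-5 → 6 (borrow)
  3-6-1 → 4 (borrow)
  6-3-1 → 2
  0-7 → 1 (borrow)
  0-3-1 → 4 (borrow)
  6-6-1 → 7 (borrow)
  0-7-1 → 0 (borrow)
  2-1-1 → 0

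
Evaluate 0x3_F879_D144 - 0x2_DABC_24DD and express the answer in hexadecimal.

0x11DBDAC67

Subtract column by column in base 16:
  4-D → 7 (borrow)
  4-D-1 → 6 (borrow)
  1-4-1 → C (borrow)
  D-2-1 → A
  9-C → D (borrow)
  7-B-1 → B (borrow)
  8-A-1 → D (borrow)
  F-D-1 → 1
  3-2 → 1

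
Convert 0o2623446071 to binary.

0b10110010011100100110000111001

Each octal digit is 3 bits: 2=010 6=110 2=010 3=011 4=100 4=100 6=110 0=000 7=111 1=001.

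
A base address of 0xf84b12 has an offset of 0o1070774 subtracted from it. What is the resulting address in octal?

0xf84b12 = 0o76045422 in octal.
Subtract column by column in base 8:
  2-4 → 6 (borrow)
  2-7-1 → 2 (borrow)
  4-7-1 → 4 (borrow)
  5-0-1 → 4
  4-7 → 5 (borrow)
  0-0-1 → 7 (borrow)
  6-1-1 → 4
  7-0 → 7

0o74754426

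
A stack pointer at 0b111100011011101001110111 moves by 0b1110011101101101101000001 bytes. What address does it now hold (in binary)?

Add column by column in base 2, right to left:
  1+1 = 0 carry 1
  1+0+1 = 0 carry 1
  1+0+1 = 0 carry 1
  0+0+1 = 1
  1+0 = 1
  1+0 = 1
  1+1 = 0 carry 1
  0+0+1 = 1
  0+1 = 1
  1+1 = 0 carry 1
  0+0+1 = 1
  1+1 = 0 carry 1
  1+1+1 = 1 carry 1
  1+0+1 = 0 carry 1
  0+1+1 = 0 carry 1
  1+1+1 = 1 carry 1
  1+0+1 = 0 carry 1
  0+1+1 = 0 carry 1
  0+1+1 = 0 carry 1
  0+1+1 = 0 carry 1
  1+0+1 = 0 carry 1
  1+0+1 = 0 carry 1
  1+1+1 = 1 carry 1
  1+1+1 = 1 carry 1
  0+1+1 = 0 carry 1
  final carry 1

0b10110000001001010110111000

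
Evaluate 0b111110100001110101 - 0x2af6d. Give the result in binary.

0b10011100100001000

0x2af6d = 0b101010111101101101 in binary.
Subtract column by column in base 2:
  1-1 → 0
  0-0 → 0
  1-1 → 0
  0-1 → 1 (borrow)
  1-0-1 → 0
  1-1 → 0
  1-1 → 0
  0-0 → 0
  0-1 → 1 (borrow)
  0-1-1 → 0 (borrow)
  0-1-1 → 0 (borrow)
  1-1-1 → 1 (borrow)
  0-0-1 → 1 (borrow)
  1-1-1 → 1 (borrow)
  1-0-1 → 0
  1-1 → 0
  1-0 → 1
  1-1 → 0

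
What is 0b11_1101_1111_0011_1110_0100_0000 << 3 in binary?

0b11110111110011111001000000000

Left shift by 3: append 3 zero bits.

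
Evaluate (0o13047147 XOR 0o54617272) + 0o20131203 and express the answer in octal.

First 0o13047147 XOR 0o54617272 = 0o47650335.
Add column by column in base 8, right to left:
  5+3 = 0 carry 1
  3+0+1 = 4
  3+2 = 5
  0+1 = 1
  5+3 = 0 carry 1
  6+1+1 = 0 carry 1
  7+0+1 = 0 carry 1
  4+2+1 = 7

0o70001540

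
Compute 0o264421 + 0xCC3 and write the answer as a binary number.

0b10111010111010100

0o264421 = 0b10110100100010001 in binary.
0xCC3 = 0b110011000011 in binary.
Add column by column in base 2, right to left:
  1+1 = 0 carry 1
  0+1+1 = 0 carry 1
  0+0+1 = 1
  0+0 = 0
  1+0 = 1
  0+0 = 0
  0+1 = 1
  0+1 = 1
  1+0 = 1
  0+0 = 0
  0+1 = 1
  1+1 = 0 carry 1
  0+0+1 = 1
  1+0 = 1
  1+0 = 1
  0+0 = 0
  1+0 = 1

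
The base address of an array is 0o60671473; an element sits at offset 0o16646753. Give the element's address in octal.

0o77540446

Add column by column in base 8, right to left:
  3+3 = 6
  7+5 = 4 carry 1
  4+7+1 = 4 carry 1
  1+6+1 = 0 carry 1
  7+4+1 = 4 carry 1
  6+6+1 = 5 carry 1
  0+6+1 = 7
  6+1 = 7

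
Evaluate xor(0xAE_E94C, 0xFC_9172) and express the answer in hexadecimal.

0x52783E

XOR each hex digit independently (no carries):
  A^F=5, E^C=2, E^9=7, 9^1=8, 4^7=3, C^2=E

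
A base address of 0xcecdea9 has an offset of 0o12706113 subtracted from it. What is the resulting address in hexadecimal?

0o12706113 = 0x2b8c4b in hexadecimal.
Subtract column by column in base 16:
  9-b → e (borrow)
  a-4-1 → 5
  e-c → 2
  d-8 → 5
  c-b → 1
  e-2 → c
  c-0 → c

0xcc1525e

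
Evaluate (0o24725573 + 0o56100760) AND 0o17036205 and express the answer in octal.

0o3026001

Add column by column in base 8, right to left:
  3+0 = 3
  7+6 = 5 carry 1
  5+7+1 = 5 carry 1
  5+0+1 = 6
  2+0 = 2
  7+1 = 0 carry 1
  4+6+1 = 3 carry 1
  2+5+1 = 0 carry 1
  final carry 1
Sum = 0o103026553; now AND with 0o17036205:
  1&0=0, 0&1=0, 3&7=3, 0&0=0, 2&3=2, 6&6=6, 5&2=0, 5&0=0, 3&5=1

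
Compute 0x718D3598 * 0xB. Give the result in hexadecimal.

Multiply each base-16 digit by 11, carrying:
  8×11 = 88 → write 8 carry 5
  9×11+5 = 104 → write 8 carry 6
  5×11+6 = 61 → write D carry 3
  3×11+3 = 36 → write 4 carry 2
  D×11+2 = 145 → write 1 carry 9
  8×11+9 = 97 → write 1 carry 6
  1×11+6 = 17 → write 1 carry 1
  7×11+1 = 78 → write E carry 4
  remaining carry: 4

0x4E1114D88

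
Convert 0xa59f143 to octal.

0o1226370503

Expand each hex digit to 4 bits: a=1010 5=0101 9=1001 f=1111 1=0001 4=0100 3=0011.
Group the bits in threes: 001 010 010 110 011 111 000 101 000 011 → 1226370503.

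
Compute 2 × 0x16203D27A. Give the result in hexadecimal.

0x2C407A4F4

Multiply each base-16 digit by 2, carrying:
  A×2 = 20 → write 4 carry 1
  7×2+1 = 15 → write F
  2×2 = 4 → write 4
  D×2 = 26 → write A carry 1
  3×2+1 = 7 → write 7
  0×2 = 0 → write 0
  2×2 = 4 → write 4
  6×2 = 12 → write C
  1×2 = 2 → write 2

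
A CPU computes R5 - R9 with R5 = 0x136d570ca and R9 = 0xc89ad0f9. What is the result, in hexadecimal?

Subtract column by column in base 16:
  a-9 → 1
  c-f → d (borrow)
  0-0-1 → f (borrow)
  7-d-1 → 9 (borrow)
  5-a-1 → a (borrow)
  d-9-1 → 3
  6-8 → e (borrow)
  3-c-1 → 6 (borrow)
  1-0-1 → 0

0x6e3a9fd1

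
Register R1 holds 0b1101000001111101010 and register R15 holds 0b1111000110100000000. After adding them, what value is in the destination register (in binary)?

0b11100001000011101010

Add column by column in base 2, right to left:
  0+0 = 0
  1+0 = 1
  0+0 = 0
  1+0 = 1
  0+0 = 0
  1+0 = 1
  1+0 = 1
  1+0 = 1
  1+1 = 0 carry 1
  1+0+1 = 0 carry 1
  0+1+1 = 0 carry 1
  0+1+1 = 0 carry 1
  0+0+1 = 1
  0+0 = 0
  0+0 = 0
  1+1 = 0 carry 1
  0+1+1 = 0 carry 1
  1+1+1 = 1 carry 1
  1+1+1 = 1 carry 1
  final carry 1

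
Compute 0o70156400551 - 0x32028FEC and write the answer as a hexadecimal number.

0x18FB7717D

0o70156400551 = 0x1C1BA0169 in hexadecimal.
Subtract column by column in base 16:
  9-C → D (borrow)
  6-E-1 → 7 (borrow)
  1-F-1 → 1 (borrow)
  0-8-1 → 7 (borrow)
  A-2-1 → 7
  B-0 → B
  1-2 → F (borrow)
  C-3-1 → 8
  1-0 → 1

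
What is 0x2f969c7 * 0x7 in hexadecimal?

0x14d1e471

Multiply each base-16 digit by 7, carrying:
  7×7 = 49 → write 1 carry 3
  c×7+3 = 87 → write 7 carry 5
  9×7+5 = 68 → write 4 carry 4
  6×7+4 = 46 → write e carry 2
  9×7+2 = 65 → write 1 carry 4
  f×7+4 = 109 → write d carry 6
  2×7+6 = 20 → write 4 carry 1
  remaining carry: 1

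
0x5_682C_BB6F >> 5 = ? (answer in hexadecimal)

0x2B4165DB

5 bits is not a whole number of base-16 digits; in binary: 10101101000001011001011101101101111 >> 5 = 101011010000010110010111011011.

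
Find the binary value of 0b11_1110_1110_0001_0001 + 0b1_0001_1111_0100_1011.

Add column by column in base 2, right to left:
  1+1 = 0 carry 1
  0+1+1 = 0 carry 1
  0+0+1 = 1
  0+1 = 1
  1+0 = 1
  0+0 = 0
  0+1 = 1
  0+0 = 0
  0+1 = 1
  1+1 = 0 carry 1
  1+1+1 = 1 carry 1
  1+1+1 = 1 carry 1
  0+1+1 = 0 carry 1
  1+0+1 = 0 carry 1
  1+0+1 = 0 carry 1
  1+0+1 = 0 carry 1
  1+1+1 = 1 carry 1
  1+0+1 = 0 carry 1
  final carry 1

0b1010000110101011100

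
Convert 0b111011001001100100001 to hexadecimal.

0x1d9321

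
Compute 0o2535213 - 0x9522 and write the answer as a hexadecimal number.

0o2535213 = 0xABA8B in hexadecimal.
Subtract column by column in base 16:
  B-2 → 9
  8-2 → 6
  A-5 → 5
  B-9 → 2
  A-0 → A

0xA2569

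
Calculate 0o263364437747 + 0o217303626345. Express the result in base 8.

0o502670266314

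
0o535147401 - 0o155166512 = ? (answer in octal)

Subtract column by column in base 8:
  1-2 → 7 (borrow)
  0-1-1 → 6 (borrow)
  4-5-1 → 6 (borrow)
  7-6-1 → 0
  4-6 → 6 (borrow)
  1-1-1 → 7 (borrow)
  5-5-1 → 7 (borrow)
  3-5-1 → 5 (borrow)
  5-1-1 → 3

0o357760667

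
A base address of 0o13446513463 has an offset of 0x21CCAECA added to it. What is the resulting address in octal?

0o17631642775

0x21CCAECA = 0o4163127312 in octal.
Add column by column in base 8, right to left:
  3+2 = 5
  6+1 = 7
  4+3 = 7
  3+7 = 2 carry 1
  1+2+1 = 4
  5+1 = 6
  6+3 = 1 carry 1
  4+6+1 = 3 carry 1
  4+1+1 = 6
  3+4 = 7
  1+0 = 1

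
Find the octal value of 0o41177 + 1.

The trailing 2 digits are 7 (max in base 8), so adding 1 cascades: they roll to 0 and the next digit up increments.

0o41200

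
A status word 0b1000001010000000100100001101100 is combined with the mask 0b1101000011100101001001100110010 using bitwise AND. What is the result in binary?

0b1000000010000000000000000100000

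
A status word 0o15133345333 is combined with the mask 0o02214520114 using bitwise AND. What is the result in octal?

0o00010100110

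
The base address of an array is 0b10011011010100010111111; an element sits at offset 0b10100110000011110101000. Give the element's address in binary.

0b101000001011000001100111

Add column by column in base 2, right to left:
  1+0 = 1
  1+0 = 1
  1+0 = 1
  1+1 = 0 carry 1
  1+0+1 = 0 carry 1
  1+1+1 = 1 carry 1
  0+0+1 = 1
  1+1 = 0 carry 1
  0+1+1 = 0 carry 1
  0+1+1 = 0 carry 1
  0+1+1 = 0 carry 1
  1+0+1 = 0 carry 1
  0+0+1 = 1
  1+0 = 1
  0+0 = 0
  1+0 = 1
  1+1 = 0 carry 1
  0+1+1 = 0 carry 1
  1+0+1 = 0 carry 1
  1+0+1 = 0 carry 1
  0+1+1 = 0 carry 1
  0+0+1 = 1
  1+1 = 0 carry 1
  final carry 1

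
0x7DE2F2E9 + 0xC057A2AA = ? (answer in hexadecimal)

0x13E3A9593

Add column by column in base 16, right to left:
  9+A = 3 carry 1
  E+A+1 = 9 carry 1
  2+2+1 = 5
  F+A = 9 carry 1
  2+7+1 = A
  E+5 = 3 carry 1
  D+0+1 = E
  7+C = 3 carry 1
  final carry 1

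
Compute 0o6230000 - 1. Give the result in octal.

The trailing 4 digits are 0, so subtracting 1 borrows through: they become 7 and the next digit up decrements.

0o6227777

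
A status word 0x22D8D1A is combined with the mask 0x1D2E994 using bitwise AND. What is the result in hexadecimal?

0x0008910

AND each hex digit independently (no carries):
  2&1=0, 2&D=0, D&2=0, 8&E=8, D&9=9, 1&9=1, A&4=0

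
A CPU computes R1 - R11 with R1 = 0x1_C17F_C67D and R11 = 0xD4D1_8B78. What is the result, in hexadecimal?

0xECAE3B05

Subtract column by column in base 16:
  D-8 → 5
  7-7 → 0
  6-B → B (borrow)
  C-8-1 → 3
  F-1 → E
  7-D → A (borrow)
  1-4-1 → C (borrow)
  C-D-1 → E (borrow)
  1-0-1 → 0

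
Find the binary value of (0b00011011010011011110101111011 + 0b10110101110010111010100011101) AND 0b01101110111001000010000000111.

0b1000000000000000000000000000

Add column by column in base 2, right to left:
  1+1 = 0 carry 1
  1+0+1 = 0 carry 1
  0+1+1 = 0 carry 1
  1+1+1 = 1 carry 1
  1+1+1 = 1 carry 1
  1+0+1 = 0 carry 1
  1+0+1 = 0 carry 1
  0+0+1 = 1
  1+1 = 0 carry 1
  0+0+1 = 1
  1+1 = 0 carry 1
  1+0+1 = 0 carry 1
  1+1+1 = 1 carry 1
  1+1+1 = 1 carry 1
  0+1+1 = 0 carry 1
  1+0+1 = 0 carry 1
  1+1+1 = 1 carry 1
  0+0+1 = 1
  0+0 = 0
  1+1 = 0 carry 1
  0+1+1 = 0 carry 1
  1+1+1 = 1 carry 1
  1+0+1 = 0 carry 1
  0+1+1 = 0 carry 1
  1+0+1 = 0 carry 1
  1+1+1 = 1 carry 1
  0+1+1 = 0 carry 1
  0+0+1 = 1
  0+1 = 1
Sum = 0b11010001000110011001010011000; now AND with 0b01101110111001000010000000111:
  11010001000110011001010011000
& 01101110111001000010000000111
= 01000000000000000000000000000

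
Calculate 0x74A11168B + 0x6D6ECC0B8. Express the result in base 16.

Add column by column in base 16, right to left:
  B+8 = 3 carry 1
  8+B+1 = 4 carry 1
  6+0+1 = 7
  1+C = D
  1+C = D
  1+E = F
  A+6 = 0 carry 1
  4+D+1 = 2 carry 1
  7+6+1 = E

0xE20FDD743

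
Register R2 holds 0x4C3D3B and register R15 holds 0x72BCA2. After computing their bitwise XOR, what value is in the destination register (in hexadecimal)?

XOR each hex digit independently (no carries):
  4^7=3, C^2=E, 3^B=8, D^C=1, 3^A=9, B^2=9

0x3E8199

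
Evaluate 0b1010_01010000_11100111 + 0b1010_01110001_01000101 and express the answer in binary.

Add column by column in base 2, right to left:
  1+1 = 0 carry 1
  1+0+1 = 0 carry 1
  1+1+1 = 1 carry 1
  0+0+1 = 1
  0+0 = 0
  1+0 = 1
  1+1 = 0 carry 1
  1+0+1 = 0 carry 1
  0+1+1 = 0 carry 1
  0+0+1 = 1
  0+0 = 0
  0+0 = 0
  1+1 = 0 carry 1
  0+1+1 = 0 carry 1
  1+1+1 = 1 carry 1
  0+0+1 = 1
  0+0 = 0
  1+1 = 0 carry 1
  0+0+1 = 1
  1+1 = 0 carry 1
  final carry 1

0b101001100001000101100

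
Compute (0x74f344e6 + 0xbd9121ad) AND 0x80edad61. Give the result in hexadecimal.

0x842401

Add column by column in base 16, right to left:
  6+d = 3 carry 1
  e+a+1 = 9 carry 1
  4+1+1 = 6
  4+2 = 6
  3+1 = 4
  f+9 = 8 carry 1
  4+d+1 = 2 carry 1
  7+b+1 = 3 carry 1
  final carry 1
Sum = 0x132846693; now AND with 0x80edad61:
  1&0=0, 3&8=0, 2&0=0, 8&e=8, 4&d=4, 6&a=2, 6&d=4, 9&6=0, 3&1=1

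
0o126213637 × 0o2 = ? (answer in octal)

Multiply each base-8 digit by 2, carrying:
  7×2 = 14 → write 6 carry 1
  3×2+1 = 7 → write 7
  6×2 = 12 → write 4 carry 1
  3×2+1 = 7 → write 7
  1×2 = 2 → write 2
  2×2 = 4 → write 4
  6×2 = 12 → write 4 carry 1
  2×2+1 = 5 → write 5
  1×2 = 2 → write 2

0o254427476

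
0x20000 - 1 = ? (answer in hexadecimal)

0x1ffff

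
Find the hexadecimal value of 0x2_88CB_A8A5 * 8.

0x14465D4528

Multiply each base-16 digit by 8, carrying:
  5×8 = 40 → write 8 carry 2
  A×8+2 = 82 → write 2 carry 5
  8×8+5 = 69 → write 5 carry 4
  A×8+4 = 84 → write 4 carry 5
  B×8+5 = 93 → write D carry 5
  C×8+5 = 101 → write 5 carry 6
  8×8+6 = 70 → write 6 carry 4
  8×8+4 = 68 → write 4 carry 4
  2×8+4 = 20 → write 4 carry 1
  remaining carry: 1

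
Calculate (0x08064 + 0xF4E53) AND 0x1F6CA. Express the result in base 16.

0x1C682

Add column by column in base 16, right to left:
  4+3 = 7
  6+5 = B
  0+E = E
  8+4 = C
  0+F = F
Sum = 0xFCEB7; now AND with 0x1F6CA:
  F&1=1, C&F=C, E&6=6, B&C=8, 7&A=2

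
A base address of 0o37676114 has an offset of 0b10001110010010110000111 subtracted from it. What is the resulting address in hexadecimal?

0o37676114 = 0x7F7C4C in hexadecimal.
0b10001110010010110000111 = 0x472587 in hexadecimal.
Subtract column by column in base 16:
  C-7 → 5
  4-8 → C (borrow)
  C-5-1 → 6
  7-2 → 5
  F-7 → 8
  7-4 → 3

0x3856C5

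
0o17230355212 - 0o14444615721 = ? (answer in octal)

0o2563537271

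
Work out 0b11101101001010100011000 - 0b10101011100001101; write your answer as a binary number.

Subtract column by column in base 2:
  0-1 → 1 (borrow)
  0-0-1 → 1 (borrow)
  0-1-1 → 0 (borrow)
  1-1-1 → 1 (borrow)
  1-0-1 → 0
  0-0 → 0
  0-0 → 0
  0-0 → 0
  1-1 → 0
  0-1 → 1 (borrow)
  1-1-1 → 1 (borrow)
  0-0-1 → 1 (borrow)
  1-1-1 → 1 (borrow)
  0-0-1 → 1 (borrow)
  0-1-1 → 0 (borrow)
  1-0-1 → 0
  0-1 → 1 (borrow)
  1-0-1 → 0
  1-0 → 1
  0-0 → 0
  1-0 → 1
  1-0 → 1
  1-0 → 1

0b11101010011111000001011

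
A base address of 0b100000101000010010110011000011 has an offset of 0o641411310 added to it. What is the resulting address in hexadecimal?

0x27273f8b

0b100000101000010010110011000011 = 0x20a12cc3 in hexadecimal.
0o641411310 = 0x68612c8 in hexadecimal.
Add column by column in base 16, right to left:
  3+8 = b
  c+c = 8 carry 1
  c+2+1 = f
  2+1 = 3
  1+6 = 7
  a+8 = 2 carry 1
  0+6+1 = 7
  2+0 = 2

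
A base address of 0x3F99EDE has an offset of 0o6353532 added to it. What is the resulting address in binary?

0x3F99EDE = 0b11111110011001111011011110 in binary.
0o6353532 = 0b110011101011101011010 in binary.
Add column by column in base 2, right to left:
  0+0 = 0
  1+1 = 0 carry 1
  1+0+1 = 0 carry 1
  1+1+1 = 1 carry 1
  1+1+1 = 1 carry 1
  0+0+1 = 1
  1+1 = 0 carry 1
  1+0+1 = 0 carry 1
  0+1+1 = 0 carry 1
  1+1+1 = 1 carry 1
  1+1+1 = 1 carry 1
  1+0+1 = 0 carry 1
  1+1+1 = 1 carry 1
  0+0+1 = 1
  0+1 = 1
  1+1 = 0 carry 1
  1+1+1 = 1 carry 1
  0+0+1 = 1
  0+0 = 0
  1+1 = 0 carry 1
  1+1+1 = 1 carry 1
  1+0+1 = 0 carry 1
  1+0+1 = 0 carry 1
  1+0+1 = 0 carry 1
  1+0+1 = 0 carry 1
  1+0+1 = 0 carry 1
  final carry 1

0b100000100110111011000111000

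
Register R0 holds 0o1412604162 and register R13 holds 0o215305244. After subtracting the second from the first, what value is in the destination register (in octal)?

Subtract column by column in base 8:
  2-4 → 6 (borrow)
  6-4-1 → 1
  1-2 → 7 (borrow)
  4-5-1 → 6 (borrow)
  0-0-1 → 7 (borrow)
  6-3-1 → 2
  2-5 → 5 (borrow)
  1-1-1 → 7 (borrow)
  4-2-1 → 1
  1-0 → 1

0o1175276716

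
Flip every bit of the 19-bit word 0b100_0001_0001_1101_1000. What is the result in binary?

0b0111110111000100111

Invert each bit: 1000001000111011000 → 0111110111000100111.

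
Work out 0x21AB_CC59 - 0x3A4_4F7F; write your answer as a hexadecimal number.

0x1E077CDA

Subtract column by column in base 16:
  9-F → A (borrow)
  5-7-1 → D (borrow)
  C-F-1 → C (borrow)
  C-4-1 → 7
  B-4 → 7
  A-A → 0
  1-3 → E (borrow)
  2-0-1 → 1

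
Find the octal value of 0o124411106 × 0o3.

0o375433322

Multiply each base-8 digit by 3, carrying:
  6×3 = 18 → write 2 carry 2
  0×3+2 = 2 → write 2
  1×3 = 3 → write 3
  1×3 = 3 → write 3
  1×3 = 3 → write 3
  4×3 = 12 → write 4 carry 1
  4×3+1 = 13 → write 5 carry 1
  2×3+1 = 7 → write 7
  1×3 = 3 → write 3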